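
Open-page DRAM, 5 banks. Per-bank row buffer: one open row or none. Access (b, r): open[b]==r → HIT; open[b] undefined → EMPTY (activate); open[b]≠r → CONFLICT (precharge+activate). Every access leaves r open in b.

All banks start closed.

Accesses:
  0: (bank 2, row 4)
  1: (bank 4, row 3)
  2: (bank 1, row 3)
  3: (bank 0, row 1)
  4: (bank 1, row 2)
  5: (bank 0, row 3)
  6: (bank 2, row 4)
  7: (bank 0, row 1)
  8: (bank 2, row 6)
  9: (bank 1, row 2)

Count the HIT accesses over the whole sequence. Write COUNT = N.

COUNT = 2

step 0: bank2 None->4 [EMPTY]
step 1: bank4 None->3 [EMPTY]
step 2: bank1 None->3 [EMPTY]
step 3: bank0 None->1 [EMPTY]
step 4: bank1 3->2 [CONFLICT]
step 5: bank0 1->3 [CONFLICT]
step 6: bank2 4->4 [HIT]
step 7: bank0 3->1 [CONFLICT]
step 8: bank2 4->6 [CONFLICT]
step 9: bank1 2->2 [HIT]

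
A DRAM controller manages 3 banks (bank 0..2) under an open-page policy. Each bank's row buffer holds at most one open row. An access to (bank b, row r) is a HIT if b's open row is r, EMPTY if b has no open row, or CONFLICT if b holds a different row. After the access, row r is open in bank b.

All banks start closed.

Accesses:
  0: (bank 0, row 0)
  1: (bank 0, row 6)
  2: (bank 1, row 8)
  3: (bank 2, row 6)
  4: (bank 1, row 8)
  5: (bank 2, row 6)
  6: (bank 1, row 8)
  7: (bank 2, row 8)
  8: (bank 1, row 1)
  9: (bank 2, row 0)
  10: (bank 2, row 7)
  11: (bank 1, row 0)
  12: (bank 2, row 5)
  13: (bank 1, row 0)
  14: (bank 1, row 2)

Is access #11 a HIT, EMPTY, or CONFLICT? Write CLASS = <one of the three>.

  [0] b0 r0: no row ⇒ E
  [1] b0 r6: had r0 ⇒ C
  [2] b1 r8: no row ⇒ E
  [3] b2 r6: no row ⇒ E
  [4] b1 r8: had r8 ⇒ H
  [5] b2 r6: had r6 ⇒ H
  [6] b1 r8: had r8 ⇒ H
  [7] b2 r8: had r6 ⇒ C
  [8] b1 r1: had r8 ⇒ C
  [9] b2 r0: had r8 ⇒ C
  [10] b2 r7: had r0 ⇒ C
  [11] b1 r0: had r1 ⇒ C
  [12] b2 r5: had r7 ⇒ C
  [13] b1 r0: had r0 ⇒ H
  [14] b1 r2: had r0 ⇒ C

CLASS = CONFLICT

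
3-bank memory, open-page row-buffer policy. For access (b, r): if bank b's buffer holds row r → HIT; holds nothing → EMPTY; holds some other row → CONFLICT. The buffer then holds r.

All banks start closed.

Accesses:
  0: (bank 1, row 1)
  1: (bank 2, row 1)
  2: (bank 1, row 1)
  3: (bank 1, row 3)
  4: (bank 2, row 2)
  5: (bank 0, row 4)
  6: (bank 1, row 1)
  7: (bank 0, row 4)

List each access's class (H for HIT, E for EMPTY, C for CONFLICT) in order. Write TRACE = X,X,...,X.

#0 (1,1) E
#1 (2,1) E
#2 (1,1) H  (was 1)
#3 (1,3) C  (was 1)
#4 (2,2) C  (was 1)
#5 (0,4) E
#6 (1,1) C  (was 3)
#7 (0,4) H  (was 4)

TRACE = E,E,H,C,C,E,C,H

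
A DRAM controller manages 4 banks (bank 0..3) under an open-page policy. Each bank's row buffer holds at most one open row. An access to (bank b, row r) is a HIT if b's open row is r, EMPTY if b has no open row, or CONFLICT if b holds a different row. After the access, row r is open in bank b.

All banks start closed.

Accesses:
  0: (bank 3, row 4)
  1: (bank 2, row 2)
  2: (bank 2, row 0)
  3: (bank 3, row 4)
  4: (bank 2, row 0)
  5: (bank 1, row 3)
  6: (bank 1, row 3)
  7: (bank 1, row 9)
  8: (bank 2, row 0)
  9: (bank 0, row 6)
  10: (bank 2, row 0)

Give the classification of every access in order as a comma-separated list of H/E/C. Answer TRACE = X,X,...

step 0: bank3 None->4 [EMPTY]
step 1: bank2 None->2 [EMPTY]
step 2: bank2 2->0 [CONFLICT]
step 3: bank3 4->4 [HIT]
step 4: bank2 0->0 [HIT]
step 5: bank1 None->3 [EMPTY]
step 6: bank1 3->3 [HIT]
step 7: bank1 3->9 [CONFLICT]
step 8: bank2 0->0 [HIT]
step 9: bank0 None->6 [EMPTY]
step 10: bank2 0->0 [HIT]

TRACE = E,E,C,H,H,E,H,C,H,E,H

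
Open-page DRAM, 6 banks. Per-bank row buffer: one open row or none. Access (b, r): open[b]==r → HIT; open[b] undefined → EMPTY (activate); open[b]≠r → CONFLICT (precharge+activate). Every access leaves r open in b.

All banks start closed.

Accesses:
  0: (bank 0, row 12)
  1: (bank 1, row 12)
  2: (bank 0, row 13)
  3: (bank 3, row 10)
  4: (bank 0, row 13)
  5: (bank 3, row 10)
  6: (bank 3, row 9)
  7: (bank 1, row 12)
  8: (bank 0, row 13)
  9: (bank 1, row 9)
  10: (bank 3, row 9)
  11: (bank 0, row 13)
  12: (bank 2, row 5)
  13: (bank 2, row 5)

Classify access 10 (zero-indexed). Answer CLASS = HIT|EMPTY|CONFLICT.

CLASS = HIT

step 0: bank0 None->12 [EMPTY]
step 1: bank1 None->12 [EMPTY]
step 2: bank0 12->13 [CONFLICT]
step 3: bank3 None->10 [EMPTY]
step 4: bank0 13->13 [HIT]
step 5: bank3 10->10 [HIT]
step 6: bank3 10->9 [CONFLICT]
step 7: bank1 12->12 [HIT]
step 8: bank0 13->13 [HIT]
step 9: bank1 12->9 [CONFLICT]
step 10: bank3 9->9 [HIT]
step 11: bank0 13->13 [HIT]
step 12: bank2 None->5 [EMPTY]
step 13: bank2 5->5 [HIT]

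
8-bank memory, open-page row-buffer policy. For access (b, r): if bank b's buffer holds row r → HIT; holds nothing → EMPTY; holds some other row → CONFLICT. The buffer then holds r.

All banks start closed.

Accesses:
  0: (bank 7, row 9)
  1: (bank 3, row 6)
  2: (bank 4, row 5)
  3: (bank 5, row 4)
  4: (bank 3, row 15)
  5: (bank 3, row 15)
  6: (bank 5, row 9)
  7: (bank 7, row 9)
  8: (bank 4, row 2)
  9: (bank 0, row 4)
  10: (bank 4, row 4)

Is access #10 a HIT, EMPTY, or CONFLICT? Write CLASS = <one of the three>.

CLASS = CONFLICT

0: bank 7 row 9 — prev None → EMPTY
1: bank 3 row 6 — prev None → EMPTY
2: bank 4 row 5 — prev None → EMPTY
3: bank 5 row 4 — prev None → EMPTY
4: bank 3 row 15 — prev 6 → CONFLICT
5: bank 3 row 15 — prev 15 → HIT
6: bank 5 row 9 — prev 4 → CONFLICT
7: bank 7 row 9 — prev 9 → HIT
8: bank 4 row 2 — prev 5 → CONFLICT
9: bank 0 row 4 — prev None → EMPTY
10: bank 4 row 4 — prev 2 → CONFLICT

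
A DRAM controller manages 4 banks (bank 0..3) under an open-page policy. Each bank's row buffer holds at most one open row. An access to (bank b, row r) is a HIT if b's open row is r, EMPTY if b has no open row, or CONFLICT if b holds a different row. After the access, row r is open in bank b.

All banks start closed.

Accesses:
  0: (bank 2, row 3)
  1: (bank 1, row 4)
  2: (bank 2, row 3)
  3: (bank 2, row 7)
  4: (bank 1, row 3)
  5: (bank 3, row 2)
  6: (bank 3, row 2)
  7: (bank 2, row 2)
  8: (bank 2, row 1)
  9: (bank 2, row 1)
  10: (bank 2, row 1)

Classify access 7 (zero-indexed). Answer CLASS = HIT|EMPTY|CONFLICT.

  [0] b2 r3: no row ⇒ E
  [1] b1 r4: no row ⇒ E
  [2] b2 r3: had r3 ⇒ H
  [3] b2 r7: had r3 ⇒ C
  [4] b1 r3: had r4 ⇒ C
  [5] b3 r2: no row ⇒ E
  [6] b3 r2: had r2 ⇒ H
  [7] b2 r2: had r7 ⇒ C
  [8] b2 r1: had r2 ⇒ C
  [9] b2 r1: had r1 ⇒ H
  [10] b2 r1: had r1 ⇒ H

CLASS = CONFLICT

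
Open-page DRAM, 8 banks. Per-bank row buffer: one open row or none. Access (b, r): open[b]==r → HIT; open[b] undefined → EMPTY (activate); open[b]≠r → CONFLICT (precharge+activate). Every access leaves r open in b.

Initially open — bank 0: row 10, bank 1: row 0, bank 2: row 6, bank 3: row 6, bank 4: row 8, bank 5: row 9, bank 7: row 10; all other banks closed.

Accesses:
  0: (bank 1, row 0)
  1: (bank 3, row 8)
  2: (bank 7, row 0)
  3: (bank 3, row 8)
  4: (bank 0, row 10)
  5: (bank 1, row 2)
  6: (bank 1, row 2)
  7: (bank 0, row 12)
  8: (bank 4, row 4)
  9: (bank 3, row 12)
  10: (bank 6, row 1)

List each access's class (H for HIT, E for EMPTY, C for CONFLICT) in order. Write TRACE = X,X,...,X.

TRACE = H,C,C,H,H,C,H,C,C,C,E

step 0: bank1 0->0 [HIT]
step 1: bank3 6->8 [CONFLICT]
step 2: bank7 10->0 [CONFLICT]
step 3: bank3 8->8 [HIT]
step 4: bank0 10->10 [HIT]
step 5: bank1 0->2 [CONFLICT]
step 6: bank1 2->2 [HIT]
step 7: bank0 10->12 [CONFLICT]
step 8: bank4 8->4 [CONFLICT]
step 9: bank3 8->12 [CONFLICT]
step 10: bank6 None->1 [EMPTY]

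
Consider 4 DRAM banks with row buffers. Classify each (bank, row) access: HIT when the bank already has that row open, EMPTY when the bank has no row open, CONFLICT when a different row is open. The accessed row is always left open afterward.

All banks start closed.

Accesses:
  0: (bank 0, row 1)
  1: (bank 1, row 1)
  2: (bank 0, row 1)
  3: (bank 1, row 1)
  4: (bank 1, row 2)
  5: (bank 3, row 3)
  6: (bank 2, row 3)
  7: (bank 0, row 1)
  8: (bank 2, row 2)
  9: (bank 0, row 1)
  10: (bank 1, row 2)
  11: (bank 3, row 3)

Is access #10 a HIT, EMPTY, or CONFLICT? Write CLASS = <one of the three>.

CLASS = HIT

#0 (0,1) E
#1 (1,1) E
#2 (0,1) H  (was 1)
#3 (1,1) H  (was 1)
#4 (1,2) C  (was 1)
#5 (3,3) E
#6 (2,3) E
#7 (0,1) H  (was 1)
#8 (2,2) C  (was 3)
#9 (0,1) H  (was 1)
#10 (1,2) H  (was 2)
#11 (3,3) H  (was 3)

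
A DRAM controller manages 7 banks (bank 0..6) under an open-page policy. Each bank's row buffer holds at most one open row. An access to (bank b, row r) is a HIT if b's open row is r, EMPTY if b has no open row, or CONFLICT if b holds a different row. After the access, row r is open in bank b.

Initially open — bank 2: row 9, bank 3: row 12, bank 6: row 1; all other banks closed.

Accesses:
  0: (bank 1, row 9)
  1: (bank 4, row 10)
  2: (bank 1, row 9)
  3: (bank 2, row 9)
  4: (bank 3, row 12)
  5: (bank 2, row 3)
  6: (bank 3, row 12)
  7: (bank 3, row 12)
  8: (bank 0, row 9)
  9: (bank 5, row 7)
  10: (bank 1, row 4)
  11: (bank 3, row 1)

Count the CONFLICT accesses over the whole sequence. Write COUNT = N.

step 0: bank1 None->9 [EMPTY]
step 1: bank4 None->10 [EMPTY]
step 2: bank1 9->9 [HIT]
step 3: bank2 9->9 [HIT]
step 4: bank3 12->12 [HIT]
step 5: bank2 9->3 [CONFLICT]
step 6: bank3 12->12 [HIT]
step 7: bank3 12->12 [HIT]
step 8: bank0 None->9 [EMPTY]
step 9: bank5 None->7 [EMPTY]
step 10: bank1 9->4 [CONFLICT]
step 11: bank3 12->1 [CONFLICT]

COUNT = 3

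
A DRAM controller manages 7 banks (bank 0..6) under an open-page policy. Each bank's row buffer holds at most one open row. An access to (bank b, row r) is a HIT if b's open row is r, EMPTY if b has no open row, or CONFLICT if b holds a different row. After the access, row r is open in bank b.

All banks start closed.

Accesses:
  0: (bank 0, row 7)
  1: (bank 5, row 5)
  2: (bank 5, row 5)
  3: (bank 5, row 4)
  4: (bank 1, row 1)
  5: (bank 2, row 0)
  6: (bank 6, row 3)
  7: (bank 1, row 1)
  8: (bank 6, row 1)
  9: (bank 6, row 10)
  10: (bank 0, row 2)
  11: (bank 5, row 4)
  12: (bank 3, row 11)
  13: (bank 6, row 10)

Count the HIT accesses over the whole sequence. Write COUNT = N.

step 0: bank0 None->7 [EMPTY]
step 1: bank5 None->5 [EMPTY]
step 2: bank5 5->5 [HIT]
step 3: bank5 5->4 [CONFLICT]
step 4: bank1 None->1 [EMPTY]
step 5: bank2 None->0 [EMPTY]
step 6: bank6 None->3 [EMPTY]
step 7: bank1 1->1 [HIT]
step 8: bank6 3->1 [CONFLICT]
step 9: bank6 1->10 [CONFLICT]
step 10: bank0 7->2 [CONFLICT]
step 11: bank5 4->4 [HIT]
step 12: bank3 None->11 [EMPTY]
step 13: bank6 10->10 [HIT]

COUNT = 4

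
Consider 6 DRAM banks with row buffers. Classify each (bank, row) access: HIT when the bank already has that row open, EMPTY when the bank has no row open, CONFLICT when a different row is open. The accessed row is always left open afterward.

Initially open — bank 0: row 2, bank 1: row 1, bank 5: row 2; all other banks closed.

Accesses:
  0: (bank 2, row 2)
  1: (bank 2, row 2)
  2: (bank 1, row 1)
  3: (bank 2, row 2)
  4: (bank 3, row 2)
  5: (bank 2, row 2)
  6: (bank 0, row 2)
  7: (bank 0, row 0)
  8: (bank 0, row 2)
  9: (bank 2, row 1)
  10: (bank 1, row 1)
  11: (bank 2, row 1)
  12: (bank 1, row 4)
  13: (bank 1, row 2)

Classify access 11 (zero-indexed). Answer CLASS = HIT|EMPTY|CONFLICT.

  [0] b2 r2: no row ⇒ E
  [1] b2 r2: had r2 ⇒ H
  [2] b1 r1: had r1 ⇒ H
  [3] b2 r2: had r2 ⇒ H
  [4] b3 r2: no row ⇒ E
  [5] b2 r2: had r2 ⇒ H
  [6] b0 r2: had r2 ⇒ H
  [7] b0 r0: had r2 ⇒ C
  [8] b0 r2: had r0 ⇒ C
  [9] b2 r1: had r2 ⇒ C
  [10] b1 r1: had r1 ⇒ H
  [11] b2 r1: had r1 ⇒ H
  [12] b1 r4: had r1 ⇒ C
  [13] b1 r2: had r4 ⇒ C

CLASS = HIT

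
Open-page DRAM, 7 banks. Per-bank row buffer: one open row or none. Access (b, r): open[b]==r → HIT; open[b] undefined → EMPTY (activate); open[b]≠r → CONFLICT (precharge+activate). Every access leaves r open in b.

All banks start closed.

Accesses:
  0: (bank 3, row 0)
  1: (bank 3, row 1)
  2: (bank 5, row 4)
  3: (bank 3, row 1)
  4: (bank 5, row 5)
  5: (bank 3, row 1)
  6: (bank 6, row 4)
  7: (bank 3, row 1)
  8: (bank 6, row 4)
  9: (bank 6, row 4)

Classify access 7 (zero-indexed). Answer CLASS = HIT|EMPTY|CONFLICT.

  [0] b3 r0: no row ⇒ E
  [1] b3 r1: had r0 ⇒ C
  [2] b5 r4: no row ⇒ E
  [3] b3 r1: had r1 ⇒ H
  [4] b5 r5: had r4 ⇒ C
  [5] b3 r1: had r1 ⇒ H
  [6] b6 r4: no row ⇒ E
  [7] b3 r1: had r1 ⇒ H
  [8] b6 r4: had r4 ⇒ H
  [9] b6 r4: had r4 ⇒ H

CLASS = HIT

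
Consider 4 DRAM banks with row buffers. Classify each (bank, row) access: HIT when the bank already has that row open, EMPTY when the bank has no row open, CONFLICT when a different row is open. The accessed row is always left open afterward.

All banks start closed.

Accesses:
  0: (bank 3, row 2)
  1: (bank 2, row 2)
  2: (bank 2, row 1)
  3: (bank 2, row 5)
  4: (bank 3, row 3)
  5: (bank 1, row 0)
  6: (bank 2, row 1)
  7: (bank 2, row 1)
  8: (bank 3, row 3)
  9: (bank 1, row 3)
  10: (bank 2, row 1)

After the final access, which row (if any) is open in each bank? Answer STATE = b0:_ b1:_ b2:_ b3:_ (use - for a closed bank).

STATE = b0:- b1:3 b2:1 b3:3

0: bank 3 row 2 — prev None → EMPTY
1: bank 2 row 2 — prev None → EMPTY
2: bank 2 row 1 — prev 2 → CONFLICT
3: bank 2 row 5 — prev 1 → CONFLICT
4: bank 3 row 3 — prev 2 → CONFLICT
5: bank 1 row 0 — prev None → EMPTY
6: bank 2 row 1 — prev 5 → CONFLICT
7: bank 2 row 1 — prev 1 → HIT
8: bank 3 row 3 — prev 3 → HIT
9: bank 1 row 3 — prev 0 → CONFLICT
10: bank 2 row 1 — prev 1 → HIT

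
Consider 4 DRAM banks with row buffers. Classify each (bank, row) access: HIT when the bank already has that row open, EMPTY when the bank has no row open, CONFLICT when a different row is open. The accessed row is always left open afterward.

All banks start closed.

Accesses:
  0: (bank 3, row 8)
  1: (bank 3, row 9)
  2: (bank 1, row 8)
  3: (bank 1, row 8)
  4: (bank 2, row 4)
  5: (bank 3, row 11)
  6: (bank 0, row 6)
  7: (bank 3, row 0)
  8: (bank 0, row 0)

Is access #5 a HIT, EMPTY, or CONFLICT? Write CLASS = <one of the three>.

CLASS = CONFLICT

0: bank 3 row 8 — prev None → EMPTY
1: bank 3 row 9 — prev 8 → CONFLICT
2: bank 1 row 8 — prev None → EMPTY
3: bank 1 row 8 — prev 8 → HIT
4: bank 2 row 4 — prev None → EMPTY
5: bank 3 row 11 — prev 9 → CONFLICT
6: bank 0 row 6 — prev None → EMPTY
7: bank 3 row 0 — prev 11 → CONFLICT
8: bank 0 row 0 — prev 6 → CONFLICT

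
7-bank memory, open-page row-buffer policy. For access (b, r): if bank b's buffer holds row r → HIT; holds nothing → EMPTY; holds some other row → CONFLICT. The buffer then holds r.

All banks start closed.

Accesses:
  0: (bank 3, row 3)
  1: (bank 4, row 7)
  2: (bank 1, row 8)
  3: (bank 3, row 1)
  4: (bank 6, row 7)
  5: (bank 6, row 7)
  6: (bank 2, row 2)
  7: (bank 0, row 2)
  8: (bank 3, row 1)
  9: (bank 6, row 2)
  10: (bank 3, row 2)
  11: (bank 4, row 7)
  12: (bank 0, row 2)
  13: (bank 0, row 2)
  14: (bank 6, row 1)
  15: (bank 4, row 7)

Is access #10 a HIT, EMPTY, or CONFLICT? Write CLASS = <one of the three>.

CLASS = CONFLICT

0: bank 3 row 3 — prev None → EMPTY
1: bank 4 row 7 — prev None → EMPTY
2: bank 1 row 8 — prev None → EMPTY
3: bank 3 row 1 — prev 3 → CONFLICT
4: bank 6 row 7 — prev None → EMPTY
5: bank 6 row 7 — prev 7 → HIT
6: bank 2 row 2 — prev None → EMPTY
7: bank 0 row 2 — prev None → EMPTY
8: bank 3 row 1 — prev 1 → HIT
9: bank 6 row 2 — prev 7 → CONFLICT
10: bank 3 row 2 — prev 1 → CONFLICT
11: bank 4 row 7 — prev 7 → HIT
12: bank 0 row 2 — prev 2 → HIT
13: bank 0 row 2 — prev 2 → HIT
14: bank 6 row 1 — prev 2 → CONFLICT
15: bank 4 row 7 — prev 7 → HIT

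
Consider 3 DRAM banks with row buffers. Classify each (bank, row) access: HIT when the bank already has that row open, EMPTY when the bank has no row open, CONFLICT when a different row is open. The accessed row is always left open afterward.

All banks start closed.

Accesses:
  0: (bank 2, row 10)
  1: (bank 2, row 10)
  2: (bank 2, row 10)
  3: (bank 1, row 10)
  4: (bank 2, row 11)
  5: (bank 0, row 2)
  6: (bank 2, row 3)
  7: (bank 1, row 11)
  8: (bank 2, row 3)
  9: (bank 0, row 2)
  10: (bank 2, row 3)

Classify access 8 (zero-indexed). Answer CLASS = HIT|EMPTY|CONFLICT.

CLASS = HIT

  [0] b2 r10: no row ⇒ E
  [1] b2 r10: had r10 ⇒ H
  [2] b2 r10: had r10 ⇒ H
  [3] b1 r10: no row ⇒ E
  [4] b2 r11: had r10 ⇒ C
  [5] b0 r2: no row ⇒ E
  [6] b2 r3: had r11 ⇒ C
  [7] b1 r11: had r10 ⇒ C
  [8] b2 r3: had r3 ⇒ H
  [9] b0 r2: had r2 ⇒ H
  [10] b2 r3: had r3 ⇒ H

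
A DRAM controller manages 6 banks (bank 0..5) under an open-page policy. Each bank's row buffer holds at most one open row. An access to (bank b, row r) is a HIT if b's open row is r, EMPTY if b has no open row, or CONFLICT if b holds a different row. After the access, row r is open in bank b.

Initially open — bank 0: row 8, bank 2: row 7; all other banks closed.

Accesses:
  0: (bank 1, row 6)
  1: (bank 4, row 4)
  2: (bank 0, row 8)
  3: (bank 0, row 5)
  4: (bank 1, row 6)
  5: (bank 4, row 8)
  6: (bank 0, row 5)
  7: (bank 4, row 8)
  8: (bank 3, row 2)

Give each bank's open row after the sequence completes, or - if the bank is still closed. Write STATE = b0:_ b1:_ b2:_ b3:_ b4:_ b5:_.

STATE = b0:5 b1:6 b2:7 b3:2 b4:8 b5:-

#0 (1,6) E
#1 (4,4) E
#2 (0,8) H  (was 8)
#3 (0,5) C  (was 8)
#4 (1,6) H  (was 6)
#5 (4,8) C  (was 4)
#6 (0,5) H  (was 5)
#7 (4,8) H  (was 8)
#8 (3,2) E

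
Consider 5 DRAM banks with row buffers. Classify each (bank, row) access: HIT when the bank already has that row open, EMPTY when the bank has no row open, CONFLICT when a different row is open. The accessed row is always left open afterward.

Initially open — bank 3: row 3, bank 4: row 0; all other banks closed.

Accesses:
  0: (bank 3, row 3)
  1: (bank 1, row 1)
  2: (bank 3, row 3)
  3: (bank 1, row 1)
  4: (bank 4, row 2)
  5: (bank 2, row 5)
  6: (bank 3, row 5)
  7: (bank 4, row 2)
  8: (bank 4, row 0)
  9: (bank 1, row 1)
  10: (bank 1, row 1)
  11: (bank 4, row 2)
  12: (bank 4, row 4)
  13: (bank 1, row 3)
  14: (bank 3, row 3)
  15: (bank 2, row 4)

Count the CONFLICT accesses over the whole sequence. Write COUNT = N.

step 0: bank3 3->3 [HIT]
step 1: bank1 None->1 [EMPTY]
step 2: bank3 3->3 [HIT]
step 3: bank1 1->1 [HIT]
step 4: bank4 0->2 [CONFLICT]
step 5: bank2 None->5 [EMPTY]
step 6: bank3 3->5 [CONFLICT]
step 7: bank4 2->2 [HIT]
step 8: bank4 2->0 [CONFLICT]
step 9: bank1 1->1 [HIT]
step 10: bank1 1->1 [HIT]
step 11: bank4 0->2 [CONFLICT]
step 12: bank4 2->4 [CONFLICT]
step 13: bank1 1->3 [CONFLICT]
step 14: bank3 5->3 [CONFLICT]
step 15: bank2 5->4 [CONFLICT]

COUNT = 8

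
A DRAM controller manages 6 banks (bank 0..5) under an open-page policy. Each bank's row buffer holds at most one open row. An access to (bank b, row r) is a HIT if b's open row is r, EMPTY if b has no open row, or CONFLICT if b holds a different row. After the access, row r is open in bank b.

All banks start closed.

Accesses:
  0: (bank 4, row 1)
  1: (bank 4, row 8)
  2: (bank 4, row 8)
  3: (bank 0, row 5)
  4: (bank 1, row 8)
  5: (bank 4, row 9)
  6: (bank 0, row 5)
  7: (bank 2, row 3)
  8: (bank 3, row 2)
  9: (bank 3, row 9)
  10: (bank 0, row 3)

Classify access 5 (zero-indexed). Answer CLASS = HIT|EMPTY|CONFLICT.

CLASS = CONFLICT

#0 (4,1) E
#1 (4,8) C  (was 1)
#2 (4,8) H  (was 8)
#3 (0,5) E
#4 (1,8) E
#5 (4,9) C  (was 8)
#6 (0,5) H  (was 5)
#7 (2,3) E
#8 (3,2) E
#9 (3,9) C  (was 2)
#10 (0,3) C  (was 5)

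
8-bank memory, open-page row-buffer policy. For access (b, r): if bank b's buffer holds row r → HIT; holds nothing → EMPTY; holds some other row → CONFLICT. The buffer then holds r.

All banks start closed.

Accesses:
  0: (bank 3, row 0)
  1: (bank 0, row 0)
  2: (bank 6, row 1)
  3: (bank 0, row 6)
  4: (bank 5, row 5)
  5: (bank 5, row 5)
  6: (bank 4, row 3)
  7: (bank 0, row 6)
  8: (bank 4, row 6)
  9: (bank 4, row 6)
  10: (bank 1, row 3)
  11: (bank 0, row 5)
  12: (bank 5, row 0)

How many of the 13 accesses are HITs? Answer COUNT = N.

COUNT = 3

#0 (3,0) E
#1 (0,0) E
#2 (6,1) E
#3 (0,6) C  (was 0)
#4 (5,5) E
#5 (5,5) H  (was 5)
#6 (4,3) E
#7 (0,6) H  (was 6)
#8 (4,6) C  (was 3)
#9 (4,6) H  (was 6)
#10 (1,3) E
#11 (0,5) C  (was 6)
#12 (5,0) C  (was 5)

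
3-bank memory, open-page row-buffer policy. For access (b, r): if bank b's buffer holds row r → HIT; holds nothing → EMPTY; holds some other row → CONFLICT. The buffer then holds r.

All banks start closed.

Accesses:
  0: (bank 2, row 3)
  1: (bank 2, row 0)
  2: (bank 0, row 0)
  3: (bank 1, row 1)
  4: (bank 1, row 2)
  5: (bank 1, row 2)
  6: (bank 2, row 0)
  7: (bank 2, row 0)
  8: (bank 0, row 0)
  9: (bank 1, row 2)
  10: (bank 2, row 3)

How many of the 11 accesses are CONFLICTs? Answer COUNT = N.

#0 (2,3) E
#1 (2,0) C  (was 3)
#2 (0,0) E
#3 (1,1) E
#4 (1,2) C  (was 1)
#5 (1,2) H  (was 2)
#6 (2,0) H  (was 0)
#7 (2,0) H  (was 0)
#8 (0,0) H  (was 0)
#9 (1,2) H  (was 2)
#10 (2,3) C  (was 0)

COUNT = 3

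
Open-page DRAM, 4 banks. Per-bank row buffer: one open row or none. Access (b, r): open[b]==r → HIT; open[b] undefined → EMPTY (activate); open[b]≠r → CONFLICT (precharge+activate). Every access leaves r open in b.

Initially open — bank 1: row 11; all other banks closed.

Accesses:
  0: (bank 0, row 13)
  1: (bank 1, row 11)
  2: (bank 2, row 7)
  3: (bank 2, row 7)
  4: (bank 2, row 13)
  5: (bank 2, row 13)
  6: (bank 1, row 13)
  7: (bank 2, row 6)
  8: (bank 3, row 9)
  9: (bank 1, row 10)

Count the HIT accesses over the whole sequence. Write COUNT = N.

step 0: bank0 None->13 [EMPTY]
step 1: bank1 11->11 [HIT]
step 2: bank2 None->7 [EMPTY]
step 3: bank2 7->7 [HIT]
step 4: bank2 7->13 [CONFLICT]
step 5: bank2 13->13 [HIT]
step 6: bank1 11->13 [CONFLICT]
step 7: bank2 13->6 [CONFLICT]
step 8: bank3 None->9 [EMPTY]
step 9: bank1 13->10 [CONFLICT]

COUNT = 3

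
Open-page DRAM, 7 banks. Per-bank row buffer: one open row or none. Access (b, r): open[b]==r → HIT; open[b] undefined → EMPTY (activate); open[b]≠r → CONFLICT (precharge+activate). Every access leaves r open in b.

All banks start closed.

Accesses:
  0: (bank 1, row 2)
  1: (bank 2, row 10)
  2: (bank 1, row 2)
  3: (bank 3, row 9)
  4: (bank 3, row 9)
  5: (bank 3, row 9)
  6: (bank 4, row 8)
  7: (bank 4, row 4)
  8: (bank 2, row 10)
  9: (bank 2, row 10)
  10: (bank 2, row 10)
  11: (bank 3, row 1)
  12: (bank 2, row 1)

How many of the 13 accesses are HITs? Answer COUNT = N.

  [0] b1 r2: no row ⇒ E
  [1] b2 r10: no row ⇒ E
  [2] b1 r2: had r2 ⇒ H
  [3] b3 r9: no row ⇒ E
  [4] b3 r9: had r9 ⇒ H
  [5] b3 r9: had r9 ⇒ H
  [6] b4 r8: no row ⇒ E
  [7] b4 r4: had r8 ⇒ C
  [8] b2 r10: had r10 ⇒ H
  [9] b2 r10: had r10 ⇒ H
  [10] b2 r10: had r10 ⇒ H
  [11] b3 r1: had r9 ⇒ C
  [12] b2 r1: had r10 ⇒ C

COUNT = 6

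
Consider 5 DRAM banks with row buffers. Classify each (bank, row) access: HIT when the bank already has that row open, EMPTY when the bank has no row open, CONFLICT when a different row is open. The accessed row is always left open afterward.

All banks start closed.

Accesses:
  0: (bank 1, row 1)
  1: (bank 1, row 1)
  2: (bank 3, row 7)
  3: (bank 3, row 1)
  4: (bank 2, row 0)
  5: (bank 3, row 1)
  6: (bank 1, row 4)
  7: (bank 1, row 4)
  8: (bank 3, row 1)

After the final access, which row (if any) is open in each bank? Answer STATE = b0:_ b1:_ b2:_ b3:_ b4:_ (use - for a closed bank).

#0 (1,1) E
#1 (1,1) H  (was 1)
#2 (3,7) E
#3 (3,1) C  (was 7)
#4 (2,0) E
#5 (3,1) H  (was 1)
#6 (1,4) C  (was 1)
#7 (1,4) H  (was 4)
#8 (3,1) H  (was 1)

STATE = b0:- b1:4 b2:0 b3:1 b4:-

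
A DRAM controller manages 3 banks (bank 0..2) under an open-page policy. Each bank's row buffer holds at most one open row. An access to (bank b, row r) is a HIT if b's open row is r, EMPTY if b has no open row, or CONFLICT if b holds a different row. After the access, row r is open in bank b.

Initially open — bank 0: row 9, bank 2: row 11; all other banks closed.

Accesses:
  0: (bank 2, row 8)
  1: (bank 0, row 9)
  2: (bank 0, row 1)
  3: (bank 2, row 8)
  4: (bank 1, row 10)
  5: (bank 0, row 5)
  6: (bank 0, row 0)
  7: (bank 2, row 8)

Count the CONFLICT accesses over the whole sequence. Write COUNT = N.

COUNT = 4

step 0: bank2 11->8 [CONFLICT]
step 1: bank0 9->9 [HIT]
step 2: bank0 9->1 [CONFLICT]
step 3: bank2 8->8 [HIT]
step 4: bank1 None->10 [EMPTY]
step 5: bank0 1->5 [CONFLICT]
step 6: bank0 5->0 [CONFLICT]
step 7: bank2 8->8 [HIT]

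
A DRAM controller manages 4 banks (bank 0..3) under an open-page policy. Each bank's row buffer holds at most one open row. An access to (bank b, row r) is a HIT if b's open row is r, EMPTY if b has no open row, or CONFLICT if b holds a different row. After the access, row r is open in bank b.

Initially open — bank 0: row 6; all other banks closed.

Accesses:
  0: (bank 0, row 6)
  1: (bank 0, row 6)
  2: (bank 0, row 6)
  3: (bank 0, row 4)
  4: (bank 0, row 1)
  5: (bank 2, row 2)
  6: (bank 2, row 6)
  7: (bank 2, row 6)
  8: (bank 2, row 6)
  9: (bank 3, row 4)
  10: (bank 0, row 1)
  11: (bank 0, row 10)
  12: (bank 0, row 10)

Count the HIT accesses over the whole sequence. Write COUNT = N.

COUNT = 7

#0 (0,6) H  (was 6)
#1 (0,6) H  (was 6)
#2 (0,6) H  (was 6)
#3 (0,4) C  (was 6)
#4 (0,1) C  (was 4)
#5 (2,2) E
#6 (2,6) C  (was 2)
#7 (2,6) H  (was 6)
#8 (2,6) H  (was 6)
#9 (3,4) E
#10 (0,1) H  (was 1)
#11 (0,10) C  (was 1)
#12 (0,10) H  (was 10)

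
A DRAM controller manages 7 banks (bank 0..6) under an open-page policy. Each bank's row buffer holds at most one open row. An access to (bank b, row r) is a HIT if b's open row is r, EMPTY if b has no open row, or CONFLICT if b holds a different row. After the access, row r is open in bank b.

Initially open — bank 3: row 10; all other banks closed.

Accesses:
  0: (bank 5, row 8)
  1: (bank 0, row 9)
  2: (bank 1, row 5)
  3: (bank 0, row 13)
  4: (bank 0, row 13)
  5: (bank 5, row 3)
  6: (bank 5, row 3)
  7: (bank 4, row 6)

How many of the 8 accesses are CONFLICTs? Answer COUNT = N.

  [0] b5 r8: no row ⇒ E
  [1] b0 r9: no row ⇒ E
  [2] b1 r5: no row ⇒ E
  [3] b0 r13: had r9 ⇒ C
  [4] b0 r13: had r13 ⇒ H
  [5] b5 r3: had r8 ⇒ C
  [6] b5 r3: had r3 ⇒ H
  [7] b4 r6: no row ⇒ E

COUNT = 2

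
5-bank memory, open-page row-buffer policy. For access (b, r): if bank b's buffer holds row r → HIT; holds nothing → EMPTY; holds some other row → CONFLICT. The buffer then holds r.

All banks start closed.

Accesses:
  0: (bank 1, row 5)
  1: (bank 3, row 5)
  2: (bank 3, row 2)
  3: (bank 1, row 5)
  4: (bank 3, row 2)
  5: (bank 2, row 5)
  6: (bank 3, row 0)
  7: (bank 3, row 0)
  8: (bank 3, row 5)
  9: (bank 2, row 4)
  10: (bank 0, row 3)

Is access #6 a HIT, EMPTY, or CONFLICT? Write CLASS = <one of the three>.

CLASS = CONFLICT

#0 (1,5) E
#1 (3,5) E
#2 (3,2) C  (was 5)
#3 (1,5) H  (was 5)
#4 (3,2) H  (was 2)
#5 (2,5) E
#6 (3,0) C  (was 2)
#7 (3,0) H  (was 0)
#8 (3,5) C  (was 0)
#9 (2,4) C  (was 5)
#10 (0,3) E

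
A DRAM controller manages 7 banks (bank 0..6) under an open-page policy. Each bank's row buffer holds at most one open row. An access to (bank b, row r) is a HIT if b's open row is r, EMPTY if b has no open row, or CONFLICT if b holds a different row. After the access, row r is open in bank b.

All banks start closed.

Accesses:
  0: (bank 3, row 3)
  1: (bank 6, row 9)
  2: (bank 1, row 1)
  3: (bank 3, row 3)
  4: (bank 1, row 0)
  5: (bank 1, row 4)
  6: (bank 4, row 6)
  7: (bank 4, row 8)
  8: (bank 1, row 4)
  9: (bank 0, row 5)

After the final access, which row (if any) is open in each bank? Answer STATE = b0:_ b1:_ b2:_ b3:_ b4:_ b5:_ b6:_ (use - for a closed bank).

STATE = b0:5 b1:4 b2:- b3:3 b4:8 b5:- b6:9

#0 (3,3) E
#1 (6,9) E
#2 (1,1) E
#3 (3,3) H  (was 3)
#4 (1,0) C  (was 1)
#5 (1,4) C  (was 0)
#6 (4,6) E
#7 (4,8) C  (was 6)
#8 (1,4) H  (was 4)
#9 (0,5) E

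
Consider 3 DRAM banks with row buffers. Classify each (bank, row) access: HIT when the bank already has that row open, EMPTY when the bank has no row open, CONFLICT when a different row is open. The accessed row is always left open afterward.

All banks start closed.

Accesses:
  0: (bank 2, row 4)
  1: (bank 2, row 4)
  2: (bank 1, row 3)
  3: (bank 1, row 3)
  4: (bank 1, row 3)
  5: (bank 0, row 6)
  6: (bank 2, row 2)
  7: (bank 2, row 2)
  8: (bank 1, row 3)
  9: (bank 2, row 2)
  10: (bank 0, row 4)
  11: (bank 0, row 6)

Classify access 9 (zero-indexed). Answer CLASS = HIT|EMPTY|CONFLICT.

0: bank 2 row 4 — prev None → EMPTY
1: bank 2 row 4 — prev 4 → HIT
2: bank 1 row 3 — prev None → EMPTY
3: bank 1 row 3 — prev 3 → HIT
4: bank 1 row 3 — prev 3 → HIT
5: bank 0 row 6 — prev None → EMPTY
6: bank 2 row 2 — prev 4 → CONFLICT
7: bank 2 row 2 — prev 2 → HIT
8: bank 1 row 3 — prev 3 → HIT
9: bank 2 row 2 — prev 2 → HIT
10: bank 0 row 4 — prev 6 → CONFLICT
11: bank 0 row 6 — prev 4 → CONFLICT

CLASS = HIT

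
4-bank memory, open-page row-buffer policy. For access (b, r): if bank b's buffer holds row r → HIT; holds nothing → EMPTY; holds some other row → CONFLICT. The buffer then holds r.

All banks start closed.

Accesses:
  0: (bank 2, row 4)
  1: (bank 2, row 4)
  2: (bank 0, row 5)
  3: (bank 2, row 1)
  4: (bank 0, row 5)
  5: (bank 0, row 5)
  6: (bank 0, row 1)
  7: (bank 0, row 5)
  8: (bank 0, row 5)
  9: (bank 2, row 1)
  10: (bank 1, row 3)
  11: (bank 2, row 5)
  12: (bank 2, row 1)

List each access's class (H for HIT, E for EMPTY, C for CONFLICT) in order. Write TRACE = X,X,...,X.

0: bank 2 row 4 — prev None → EMPTY
1: bank 2 row 4 — prev 4 → HIT
2: bank 0 row 5 — prev None → EMPTY
3: bank 2 row 1 — prev 4 → CONFLICT
4: bank 0 row 5 — prev 5 → HIT
5: bank 0 row 5 — prev 5 → HIT
6: bank 0 row 1 — prev 5 → CONFLICT
7: bank 0 row 5 — prev 1 → CONFLICT
8: bank 0 row 5 — prev 5 → HIT
9: bank 2 row 1 — prev 1 → HIT
10: bank 1 row 3 — prev None → EMPTY
11: bank 2 row 5 — prev 1 → CONFLICT
12: bank 2 row 1 — prev 5 → CONFLICT

TRACE = E,H,E,C,H,H,C,C,H,H,E,C,C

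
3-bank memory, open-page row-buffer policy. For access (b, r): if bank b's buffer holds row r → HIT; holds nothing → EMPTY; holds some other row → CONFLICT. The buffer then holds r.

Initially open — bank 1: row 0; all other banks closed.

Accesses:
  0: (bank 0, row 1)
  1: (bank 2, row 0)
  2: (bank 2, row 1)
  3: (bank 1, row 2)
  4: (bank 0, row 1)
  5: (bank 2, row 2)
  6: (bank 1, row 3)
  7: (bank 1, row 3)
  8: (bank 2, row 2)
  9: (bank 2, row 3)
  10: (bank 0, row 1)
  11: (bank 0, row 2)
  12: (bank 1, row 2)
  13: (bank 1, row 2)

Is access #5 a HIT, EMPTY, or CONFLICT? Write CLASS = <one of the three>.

step 0: bank0 None->1 [EMPTY]
step 1: bank2 None->0 [EMPTY]
step 2: bank2 0->1 [CONFLICT]
step 3: bank1 0->2 [CONFLICT]
step 4: bank0 1->1 [HIT]
step 5: bank2 1->2 [CONFLICT]
step 6: bank1 2->3 [CONFLICT]
step 7: bank1 3->3 [HIT]
step 8: bank2 2->2 [HIT]
step 9: bank2 2->3 [CONFLICT]
step 10: bank0 1->1 [HIT]
step 11: bank0 1->2 [CONFLICT]
step 12: bank1 3->2 [CONFLICT]
step 13: bank1 2->2 [HIT]

CLASS = CONFLICT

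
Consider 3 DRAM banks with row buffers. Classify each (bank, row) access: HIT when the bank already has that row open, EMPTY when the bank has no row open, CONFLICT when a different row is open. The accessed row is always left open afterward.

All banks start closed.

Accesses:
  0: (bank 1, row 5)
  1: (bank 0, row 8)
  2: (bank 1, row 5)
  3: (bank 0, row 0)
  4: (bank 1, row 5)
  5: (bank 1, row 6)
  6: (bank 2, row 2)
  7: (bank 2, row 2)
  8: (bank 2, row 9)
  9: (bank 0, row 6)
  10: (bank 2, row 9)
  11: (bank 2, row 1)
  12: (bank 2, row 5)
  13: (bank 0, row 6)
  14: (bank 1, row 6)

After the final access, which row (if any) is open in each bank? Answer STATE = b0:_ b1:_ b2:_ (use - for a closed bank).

STATE = b0:6 b1:6 b2:5

step 0: bank1 None->5 [EMPTY]
step 1: bank0 None->8 [EMPTY]
step 2: bank1 5->5 [HIT]
step 3: bank0 8->0 [CONFLICT]
step 4: bank1 5->5 [HIT]
step 5: bank1 5->6 [CONFLICT]
step 6: bank2 None->2 [EMPTY]
step 7: bank2 2->2 [HIT]
step 8: bank2 2->9 [CONFLICT]
step 9: bank0 0->6 [CONFLICT]
step 10: bank2 9->9 [HIT]
step 11: bank2 9->1 [CONFLICT]
step 12: bank2 1->5 [CONFLICT]
step 13: bank0 6->6 [HIT]
step 14: bank1 6->6 [HIT]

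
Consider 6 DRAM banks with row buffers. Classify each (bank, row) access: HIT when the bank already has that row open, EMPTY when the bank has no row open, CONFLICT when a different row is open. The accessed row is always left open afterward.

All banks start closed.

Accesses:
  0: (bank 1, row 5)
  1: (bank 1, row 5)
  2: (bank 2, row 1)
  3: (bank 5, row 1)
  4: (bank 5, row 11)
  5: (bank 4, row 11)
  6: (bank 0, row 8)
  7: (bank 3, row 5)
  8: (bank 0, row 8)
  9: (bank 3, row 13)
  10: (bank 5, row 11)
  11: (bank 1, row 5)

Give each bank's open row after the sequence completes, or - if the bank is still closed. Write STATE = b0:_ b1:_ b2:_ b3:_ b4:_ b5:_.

STATE = b0:8 b1:5 b2:1 b3:13 b4:11 b5:11

#0 (1,5) E
#1 (1,5) H  (was 5)
#2 (2,1) E
#3 (5,1) E
#4 (5,11) C  (was 1)
#5 (4,11) E
#6 (0,8) E
#7 (3,5) E
#8 (0,8) H  (was 8)
#9 (3,13) C  (was 5)
#10 (5,11) H  (was 11)
#11 (1,5) H  (was 5)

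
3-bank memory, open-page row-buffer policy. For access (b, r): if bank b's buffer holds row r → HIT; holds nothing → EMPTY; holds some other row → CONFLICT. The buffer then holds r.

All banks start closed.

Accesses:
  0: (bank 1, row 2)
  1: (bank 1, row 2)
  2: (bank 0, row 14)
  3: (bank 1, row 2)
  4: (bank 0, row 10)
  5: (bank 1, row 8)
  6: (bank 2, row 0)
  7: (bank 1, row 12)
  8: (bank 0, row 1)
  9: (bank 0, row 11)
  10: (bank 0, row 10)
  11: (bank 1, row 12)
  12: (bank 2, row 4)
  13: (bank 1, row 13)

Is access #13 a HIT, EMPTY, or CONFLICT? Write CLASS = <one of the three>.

CLASS = CONFLICT

step 0: bank1 None->2 [EMPTY]
step 1: bank1 2->2 [HIT]
step 2: bank0 None->14 [EMPTY]
step 3: bank1 2->2 [HIT]
step 4: bank0 14->10 [CONFLICT]
step 5: bank1 2->8 [CONFLICT]
step 6: bank2 None->0 [EMPTY]
step 7: bank1 8->12 [CONFLICT]
step 8: bank0 10->1 [CONFLICT]
step 9: bank0 1->11 [CONFLICT]
step 10: bank0 11->10 [CONFLICT]
step 11: bank1 12->12 [HIT]
step 12: bank2 0->4 [CONFLICT]
step 13: bank1 12->13 [CONFLICT]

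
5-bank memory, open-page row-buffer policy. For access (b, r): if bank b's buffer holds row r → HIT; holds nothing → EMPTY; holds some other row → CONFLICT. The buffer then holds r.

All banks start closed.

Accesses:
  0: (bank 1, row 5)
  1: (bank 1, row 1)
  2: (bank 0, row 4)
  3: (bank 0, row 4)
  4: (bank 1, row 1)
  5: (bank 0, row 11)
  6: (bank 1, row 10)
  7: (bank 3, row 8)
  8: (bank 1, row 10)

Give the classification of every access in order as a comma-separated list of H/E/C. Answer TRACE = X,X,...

step 0: bank1 None->5 [EMPTY]
step 1: bank1 5->1 [CONFLICT]
step 2: bank0 None->4 [EMPTY]
step 3: bank0 4->4 [HIT]
step 4: bank1 1->1 [HIT]
step 5: bank0 4->11 [CONFLICT]
step 6: bank1 1->10 [CONFLICT]
step 7: bank3 None->8 [EMPTY]
step 8: bank1 10->10 [HIT]

TRACE = E,C,E,H,H,C,C,E,H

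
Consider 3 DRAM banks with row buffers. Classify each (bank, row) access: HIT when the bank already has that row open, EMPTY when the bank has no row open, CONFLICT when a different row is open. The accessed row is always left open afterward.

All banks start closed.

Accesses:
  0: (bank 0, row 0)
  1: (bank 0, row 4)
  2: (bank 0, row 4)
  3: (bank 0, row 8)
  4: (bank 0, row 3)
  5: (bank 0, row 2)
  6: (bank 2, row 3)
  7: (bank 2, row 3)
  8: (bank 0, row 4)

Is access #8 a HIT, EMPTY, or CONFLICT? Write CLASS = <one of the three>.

  [0] b0 r0: no row ⇒ E
  [1] b0 r4: had r0 ⇒ C
  [2] b0 r4: had r4 ⇒ H
  [3] b0 r8: had r4 ⇒ C
  [4] b0 r3: had r8 ⇒ C
  [5] b0 r2: had r3 ⇒ C
  [6] b2 r3: no row ⇒ E
  [7] b2 r3: had r3 ⇒ H
  [8] b0 r4: had r2 ⇒ C

CLASS = CONFLICT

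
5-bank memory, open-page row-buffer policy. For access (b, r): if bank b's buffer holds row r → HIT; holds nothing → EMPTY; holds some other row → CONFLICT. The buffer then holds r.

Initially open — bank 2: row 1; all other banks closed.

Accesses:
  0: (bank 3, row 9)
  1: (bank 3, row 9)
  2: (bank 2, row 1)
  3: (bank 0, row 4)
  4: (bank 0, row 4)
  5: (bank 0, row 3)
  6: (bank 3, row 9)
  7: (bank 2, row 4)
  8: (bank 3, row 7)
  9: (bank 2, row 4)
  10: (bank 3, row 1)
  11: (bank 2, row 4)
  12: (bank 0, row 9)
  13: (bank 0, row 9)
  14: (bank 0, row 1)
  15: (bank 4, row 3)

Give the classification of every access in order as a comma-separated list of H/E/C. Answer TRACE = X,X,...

TRACE = E,H,H,E,H,C,H,C,C,H,C,H,C,H,C,E

0: bank 3 row 9 — prev None → EMPTY
1: bank 3 row 9 — prev 9 → HIT
2: bank 2 row 1 — prev 1 → HIT
3: bank 0 row 4 — prev None → EMPTY
4: bank 0 row 4 — prev 4 → HIT
5: bank 0 row 3 — prev 4 → CONFLICT
6: bank 3 row 9 — prev 9 → HIT
7: bank 2 row 4 — prev 1 → CONFLICT
8: bank 3 row 7 — prev 9 → CONFLICT
9: bank 2 row 4 — prev 4 → HIT
10: bank 3 row 1 — prev 7 → CONFLICT
11: bank 2 row 4 — prev 4 → HIT
12: bank 0 row 9 — prev 3 → CONFLICT
13: bank 0 row 9 — prev 9 → HIT
14: bank 0 row 1 — prev 9 → CONFLICT
15: bank 4 row 3 — prev None → EMPTY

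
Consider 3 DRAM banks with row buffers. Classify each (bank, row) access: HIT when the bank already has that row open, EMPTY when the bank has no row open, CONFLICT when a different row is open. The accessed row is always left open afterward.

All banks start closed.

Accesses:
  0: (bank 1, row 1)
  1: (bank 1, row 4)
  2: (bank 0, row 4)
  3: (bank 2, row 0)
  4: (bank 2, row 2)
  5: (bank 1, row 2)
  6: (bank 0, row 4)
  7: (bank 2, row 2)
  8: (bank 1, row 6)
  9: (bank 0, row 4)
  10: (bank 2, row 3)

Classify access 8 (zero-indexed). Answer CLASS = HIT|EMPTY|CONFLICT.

CLASS = CONFLICT

0: bank 1 row 1 — prev None → EMPTY
1: bank 1 row 4 — prev 1 → CONFLICT
2: bank 0 row 4 — prev None → EMPTY
3: bank 2 row 0 — prev None → EMPTY
4: bank 2 row 2 — prev 0 → CONFLICT
5: bank 1 row 2 — prev 4 → CONFLICT
6: bank 0 row 4 — prev 4 → HIT
7: bank 2 row 2 — prev 2 → HIT
8: bank 1 row 6 — prev 2 → CONFLICT
9: bank 0 row 4 — prev 4 → HIT
10: bank 2 row 3 — prev 2 → CONFLICT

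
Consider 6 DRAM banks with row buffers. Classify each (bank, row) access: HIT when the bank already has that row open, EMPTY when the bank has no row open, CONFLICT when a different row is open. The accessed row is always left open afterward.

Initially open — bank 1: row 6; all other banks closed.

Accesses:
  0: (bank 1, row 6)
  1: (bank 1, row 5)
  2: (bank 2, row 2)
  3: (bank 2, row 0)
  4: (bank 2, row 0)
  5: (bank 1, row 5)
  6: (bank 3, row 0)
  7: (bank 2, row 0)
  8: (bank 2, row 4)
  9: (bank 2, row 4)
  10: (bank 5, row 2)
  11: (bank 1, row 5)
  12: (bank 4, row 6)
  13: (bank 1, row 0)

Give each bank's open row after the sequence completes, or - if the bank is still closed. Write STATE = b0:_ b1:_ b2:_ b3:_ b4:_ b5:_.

STATE = b0:- b1:0 b2:4 b3:0 b4:6 b5:2

#0 (1,6) H  (was 6)
#1 (1,5) C  (was 6)
#2 (2,2) E
#3 (2,0) C  (was 2)
#4 (2,0) H  (was 0)
#5 (1,5) H  (was 5)
#6 (3,0) E
#7 (2,0) H  (was 0)
#8 (2,4) C  (was 0)
#9 (2,4) H  (was 4)
#10 (5,2) E
#11 (1,5) H  (was 5)
#12 (4,6) E
#13 (1,0) C  (was 5)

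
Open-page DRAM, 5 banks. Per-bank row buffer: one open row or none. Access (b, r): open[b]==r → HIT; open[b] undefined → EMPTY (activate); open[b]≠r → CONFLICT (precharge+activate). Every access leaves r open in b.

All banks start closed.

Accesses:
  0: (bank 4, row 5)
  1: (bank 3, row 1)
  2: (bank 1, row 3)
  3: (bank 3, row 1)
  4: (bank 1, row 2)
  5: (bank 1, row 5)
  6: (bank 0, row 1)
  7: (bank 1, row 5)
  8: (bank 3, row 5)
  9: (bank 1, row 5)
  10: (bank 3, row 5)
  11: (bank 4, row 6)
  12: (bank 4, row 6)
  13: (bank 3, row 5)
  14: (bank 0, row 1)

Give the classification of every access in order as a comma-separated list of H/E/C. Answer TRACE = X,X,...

TRACE = E,E,E,H,C,C,E,H,C,H,H,C,H,H,H

0: bank 4 row 5 — prev None → EMPTY
1: bank 3 row 1 — prev None → EMPTY
2: bank 1 row 3 — prev None → EMPTY
3: bank 3 row 1 — prev 1 → HIT
4: bank 1 row 2 — prev 3 → CONFLICT
5: bank 1 row 5 — prev 2 → CONFLICT
6: bank 0 row 1 — prev None → EMPTY
7: bank 1 row 5 — prev 5 → HIT
8: bank 3 row 5 — prev 1 → CONFLICT
9: bank 1 row 5 — prev 5 → HIT
10: bank 3 row 5 — prev 5 → HIT
11: bank 4 row 6 — prev 5 → CONFLICT
12: bank 4 row 6 — prev 6 → HIT
13: bank 3 row 5 — prev 5 → HIT
14: bank 0 row 1 — prev 1 → HIT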